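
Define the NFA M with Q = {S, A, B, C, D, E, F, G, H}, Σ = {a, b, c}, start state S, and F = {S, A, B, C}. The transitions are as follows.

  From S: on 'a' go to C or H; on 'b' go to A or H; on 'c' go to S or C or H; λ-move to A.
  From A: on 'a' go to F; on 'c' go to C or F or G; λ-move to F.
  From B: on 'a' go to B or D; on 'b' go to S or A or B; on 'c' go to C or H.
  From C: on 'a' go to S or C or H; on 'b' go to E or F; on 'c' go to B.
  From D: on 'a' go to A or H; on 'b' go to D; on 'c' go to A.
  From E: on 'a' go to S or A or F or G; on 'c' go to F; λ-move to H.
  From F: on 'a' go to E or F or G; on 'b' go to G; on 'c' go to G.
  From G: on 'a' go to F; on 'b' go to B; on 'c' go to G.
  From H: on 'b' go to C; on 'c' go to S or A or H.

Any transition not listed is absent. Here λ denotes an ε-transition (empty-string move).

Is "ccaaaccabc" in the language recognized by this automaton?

Start: ε-closure({S}) = {S, A, F}.
Read 'c': S→{S, C, H}, A→{C, F, G}, F→{G}; union {S, C, F, G, H}; ε-closure = {S, A, C, F, G, H}.
Read 'c': S→{S, C, H}, A→{C, F, G}, C→{B}, F→{G}, G→{G}, H→{S, A, H}; now {S, A, B, C, F, G, H}.
Read 'a': S→{C, H}, A→{F}, B→{B, D}, C→{S, C, H}, F→{E, F, G}, G→{F}, H→∅; union {S, B, C, D, E, F, G, H}; ε-closure = {S, A, B, C, D, E, F, G, H}.
Read 'a': S→{C, H}, A→{F}, B→{B, D}, C→{S, C, H}, D→{A, H}, E→{S, A, F, G}, F→{E, F, G}, G→{F}, H→∅; now {S, A, B, C, D, E, F, G, H}.
Read 'a': S→{C, H}, A→{F}, B→{B, D}, C→{S, C, H}, D→{A, H}, E→{S, A, F, G}, F→{E, F, G}, G→{F}, H→∅; now {S, A, B, C, D, E, F, G, H}.
Read 'c': S→{S, C, H}, A→{C, F, G}, B→{C, H}, C→{B}, D→{A}, E→{F}, F→{G}, G→{G}, H→{S, A, H}; now {S, A, B, C, F, G, H}.
Read 'c': S→{S, C, H}, A→{C, F, G}, B→{C, H}, C→{B}, F→{G}, G→{G}, H→{S, A, H}; now {S, A, B, C, F, G, H}.
Read 'a': S→{C, H}, A→{F}, B→{B, D}, C→{S, C, H}, F→{E, F, G}, G→{F}, H→∅; union {S, B, C, D, E, F, G, H}; ε-closure = {S, A, B, C, D, E, F, G, H}.
Read 'b': S→{A, H}, A→∅, B→{S, A, B}, C→{E, F}, D→{D}, E→∅, F→{G}, G→{B}, H→{C}; now {S, A, B, C, D, E, F, G, H}.
Read 'c': S→{S, C, H}, A→{C, F, G}, B→{C, H}, C→{B}, D→{A}, E→{F}, F→{G}, G→{G}, H→{S, A, H}; now {S, A, B, C, F, G, H}.
The final set {S, A, B, C, F, G, H} contains the accepting states S, A, B, C.

Yes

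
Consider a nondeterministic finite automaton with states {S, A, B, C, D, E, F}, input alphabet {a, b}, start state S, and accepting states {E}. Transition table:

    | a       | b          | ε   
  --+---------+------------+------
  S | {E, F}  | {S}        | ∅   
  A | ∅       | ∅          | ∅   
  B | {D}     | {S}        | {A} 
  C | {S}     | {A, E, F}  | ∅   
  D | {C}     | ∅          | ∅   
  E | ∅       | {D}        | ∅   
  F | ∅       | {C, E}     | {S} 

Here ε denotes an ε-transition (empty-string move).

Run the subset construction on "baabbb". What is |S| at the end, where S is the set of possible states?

4

Start in {S}.
Read 'b': S→{S}; now {S}.
Read 'a': S→{E, F}; union {E, F}; ε-closure = {S, E, F}.
Read 'a': S→{E, F}, E→∅, F→∅; union {E, F}; ε-closure = {S, E, F}.
Read 'b': S→{S}, E→{D}, F→{C, E}; now {S, C, D, E}.
Read 'b': S→{S}, C→{A, E, F}, D→∅, E→{D}; now {S, A, D, E, F}.
Read 'b': S→{S}, A→∅, D→∅, E→{D}, F→{C, E}; now {S, C, D, E}.
That set has 4 states.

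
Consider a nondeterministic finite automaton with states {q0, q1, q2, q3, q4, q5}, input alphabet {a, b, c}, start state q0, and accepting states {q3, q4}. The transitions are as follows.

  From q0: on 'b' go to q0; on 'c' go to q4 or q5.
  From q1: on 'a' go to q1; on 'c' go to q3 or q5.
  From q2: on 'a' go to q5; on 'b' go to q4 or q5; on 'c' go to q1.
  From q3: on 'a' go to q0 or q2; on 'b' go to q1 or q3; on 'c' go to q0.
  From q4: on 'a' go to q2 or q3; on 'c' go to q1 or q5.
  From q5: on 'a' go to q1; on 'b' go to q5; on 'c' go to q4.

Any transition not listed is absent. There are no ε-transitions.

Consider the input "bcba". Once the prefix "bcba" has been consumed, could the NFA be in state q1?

Start in {q0}.
Read 'b': q0→{q0}; now {q0}.
Read 'c': q0→{q4, q5}; now {q4, q5}.
Read 'b': q4→∅, q5→{q5}; now {q5}.
Read 'a': q5→{q1}; now {q1}.
State q1 is in {q1}.

Yes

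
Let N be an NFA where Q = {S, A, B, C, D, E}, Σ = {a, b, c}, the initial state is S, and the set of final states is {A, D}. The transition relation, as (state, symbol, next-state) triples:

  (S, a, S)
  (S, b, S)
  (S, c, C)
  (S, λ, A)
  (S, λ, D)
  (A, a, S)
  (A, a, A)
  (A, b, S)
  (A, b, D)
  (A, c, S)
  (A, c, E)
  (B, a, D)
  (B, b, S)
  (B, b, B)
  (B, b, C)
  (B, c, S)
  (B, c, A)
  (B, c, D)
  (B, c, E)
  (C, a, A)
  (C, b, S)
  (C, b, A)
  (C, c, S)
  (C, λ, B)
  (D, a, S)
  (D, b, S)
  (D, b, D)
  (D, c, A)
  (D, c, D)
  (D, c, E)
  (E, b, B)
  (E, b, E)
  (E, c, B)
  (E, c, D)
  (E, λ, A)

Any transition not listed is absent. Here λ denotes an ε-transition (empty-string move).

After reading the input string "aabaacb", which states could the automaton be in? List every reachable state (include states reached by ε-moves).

{S, A, B, C, D, E}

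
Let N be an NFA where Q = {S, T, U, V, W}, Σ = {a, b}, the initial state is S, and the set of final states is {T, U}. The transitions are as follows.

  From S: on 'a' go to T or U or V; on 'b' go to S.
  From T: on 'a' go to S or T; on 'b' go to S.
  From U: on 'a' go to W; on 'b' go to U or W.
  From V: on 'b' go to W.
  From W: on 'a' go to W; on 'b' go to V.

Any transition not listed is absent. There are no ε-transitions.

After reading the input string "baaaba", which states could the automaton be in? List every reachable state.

{T, U, V, W}

Start in {S}.
Read 'b': S→{S}; now {S}.
Read 'a': S→{T, U, V}; now {T, U, V}.
Read 'a': T→{S, T}, U→{W}, V→∅; now {S, T, W}.
Read 'a': S→{T, U, V}, T→{S, T}, W→{W}; now {S, T, U, V, W}.
Read 'b': S→{S}, T→{S}, U→{U, W}, V→{W}, W→{V}; now {S, U, V, W}.
Read 'a': S→{T, U, V}, U→{W}, V→∅, W→{W}; now {T, U, V, W}.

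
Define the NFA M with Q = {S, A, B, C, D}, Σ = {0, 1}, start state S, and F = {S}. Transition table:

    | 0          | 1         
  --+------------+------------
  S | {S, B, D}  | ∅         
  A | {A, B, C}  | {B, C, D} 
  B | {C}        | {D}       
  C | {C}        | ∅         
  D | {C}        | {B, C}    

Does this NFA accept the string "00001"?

No

Start in {S}.
Read '0': {S} → {S, B, D}.
Read '0': {S, B, D} → {S, B, C, D}.
Read '0': {S, B, C, D} → {S, B, C, D}.
Read '0': {S, B, C, D} → {S, B, C, D}.
Read '1': {S, B, C, D} → {B, C, D}.
The final set {B, C, D} contains no accepting state.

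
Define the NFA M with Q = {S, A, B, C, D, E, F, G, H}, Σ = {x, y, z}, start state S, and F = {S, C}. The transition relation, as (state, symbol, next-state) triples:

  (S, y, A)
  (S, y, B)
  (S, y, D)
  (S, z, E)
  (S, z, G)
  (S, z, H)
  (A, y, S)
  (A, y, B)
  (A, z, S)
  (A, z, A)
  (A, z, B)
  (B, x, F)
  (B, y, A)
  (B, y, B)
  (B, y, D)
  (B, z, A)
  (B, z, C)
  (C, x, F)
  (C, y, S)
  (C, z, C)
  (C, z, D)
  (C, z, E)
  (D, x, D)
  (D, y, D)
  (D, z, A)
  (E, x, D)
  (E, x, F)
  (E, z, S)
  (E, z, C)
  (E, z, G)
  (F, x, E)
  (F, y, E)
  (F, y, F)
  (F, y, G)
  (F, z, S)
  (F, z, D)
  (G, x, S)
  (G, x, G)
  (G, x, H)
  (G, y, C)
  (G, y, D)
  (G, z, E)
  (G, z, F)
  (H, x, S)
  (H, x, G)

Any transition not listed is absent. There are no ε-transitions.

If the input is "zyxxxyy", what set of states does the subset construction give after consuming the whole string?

{C, D, E, F, G}

Start in {S}.
Read 'z': {S} → {E, G, H}.
Read 'y': {E, G, H} → {C, D}.
Read 'x': {C, D} → {D, F}.
Read 'x': {D, F} → {D, E}.
Read 'x': {D, E} → {D, F}.
Read 'y': {D, F} → {D, E, F, G}.
Read 'y': {D, E, F, G} → {C, D, E, F, G}.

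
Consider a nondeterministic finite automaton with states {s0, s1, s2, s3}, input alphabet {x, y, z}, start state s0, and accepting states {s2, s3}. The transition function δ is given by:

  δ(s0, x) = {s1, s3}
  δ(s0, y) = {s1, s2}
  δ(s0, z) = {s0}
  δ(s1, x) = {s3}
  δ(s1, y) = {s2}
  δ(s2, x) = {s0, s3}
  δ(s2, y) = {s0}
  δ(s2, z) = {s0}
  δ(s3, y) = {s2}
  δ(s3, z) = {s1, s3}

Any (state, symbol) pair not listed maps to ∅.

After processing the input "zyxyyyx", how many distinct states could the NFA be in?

3

Start in {s0}.
Read 'z': {s0} → {s0}.
Read 'y': {s0} → {s1, s2}.
Read 'x': {s1, s2} → {s0, s3}.
Read 'y': {s0, s3} → {s1, s2}.
Read 'y': {s1, s2} → {s0, s2}.
Read 'y': {s0, s2} → {s0, s1, s2}.
Read 'x': {s0, s1, s2} → {s0, s1, s3}.
That set has 3 states.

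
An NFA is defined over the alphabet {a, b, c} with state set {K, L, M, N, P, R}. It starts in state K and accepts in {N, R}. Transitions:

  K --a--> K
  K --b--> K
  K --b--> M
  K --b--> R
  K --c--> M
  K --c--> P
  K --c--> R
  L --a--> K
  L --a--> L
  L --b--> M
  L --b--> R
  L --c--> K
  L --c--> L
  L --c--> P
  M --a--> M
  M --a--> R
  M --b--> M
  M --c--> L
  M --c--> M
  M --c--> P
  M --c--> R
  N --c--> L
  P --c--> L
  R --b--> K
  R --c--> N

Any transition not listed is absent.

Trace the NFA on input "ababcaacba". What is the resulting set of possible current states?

{K, M, R}

Start in {K}.
Read 'a': {K} → {K}.
Read 'b': {K} → {K, M, R}.
Read 'a': {K, M, R} → {K, M, R}.
Read 'b': {K, M, R} → {K, M, R}.
Read 'c': {K, M, R} → {L, M, N, P, R}.
Read 'a': {L, M, N, P, R} → {K, L, M, R}.
Read 'a': {K, L, M, R} → {K, L, M, R}.
Read 'c': {K, L, M, R} → {K, L, M, N, P, R}.
Read 'b': {K, L, M, N, P, R} → {K, M, R}.
Read 'a': {K, M, R} → {K, M, R}.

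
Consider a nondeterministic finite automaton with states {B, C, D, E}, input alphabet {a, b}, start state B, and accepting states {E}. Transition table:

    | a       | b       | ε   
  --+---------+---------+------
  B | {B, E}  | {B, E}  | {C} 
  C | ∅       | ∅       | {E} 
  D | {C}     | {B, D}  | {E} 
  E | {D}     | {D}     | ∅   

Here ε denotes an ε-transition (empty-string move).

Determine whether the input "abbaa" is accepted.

Yes

Start: ε-closure({B}) = {B, C, E}.
Read 'a': B→{B, E}, C→∅, E→{D}; union {B, D, E}; ε-closure = {B, C, D, E}.
Read 'b': B→{B, E}, C→∅, D→{B, D}, E→{D}; union {B, D, E}; ε-closure = {B, C, D, E}.
Read 'b': B→{B, E}, C→∅, D→{B, D}, E→{D}; union {B, D, E}; ε-closure = {B, C, D, E}.
Read 'a': B→{B, E}, C→∅, D→{C}, E→{D}; now {B, C, D, E}.
Read 'a': B→{B, E}, C→∅, D→{C}, E→{D}; now {B, C, D, E}.
The final set {B, C, D, E} contains the accepting state E.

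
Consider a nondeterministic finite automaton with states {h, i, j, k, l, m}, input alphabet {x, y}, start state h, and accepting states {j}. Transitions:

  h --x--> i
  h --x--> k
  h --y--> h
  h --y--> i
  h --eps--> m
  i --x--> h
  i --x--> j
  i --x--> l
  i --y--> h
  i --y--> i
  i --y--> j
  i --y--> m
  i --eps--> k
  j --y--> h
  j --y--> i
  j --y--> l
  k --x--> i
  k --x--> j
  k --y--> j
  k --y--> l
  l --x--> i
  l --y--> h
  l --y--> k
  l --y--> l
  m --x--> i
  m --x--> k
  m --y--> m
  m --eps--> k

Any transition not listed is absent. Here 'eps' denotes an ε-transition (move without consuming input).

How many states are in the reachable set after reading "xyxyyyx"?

Start: ε-closure({h}) = {h, k, m}.
Read 'x': {h, k, m} → {i, j, k}.
Read 'y': {i, j, k} → {h, i, j, k, l, m}.
Read 'x': {h, i, j, k, l, m} → {h, i, j, k, l, m}.
Read 'y': {h, i, j, k, l, m} → {h, i, j, k, l, m}.
Read 'y': {h, i, j, k, l, m} → {h, i, j, k, l, m}.
Read 'y': {h, i, j, k, l, m} → {h, i, j, k, l, m}.
Read 'x': {h, i, j, k, l, m} → {h, i, j, k, l, m}.
That set has 6 states.

6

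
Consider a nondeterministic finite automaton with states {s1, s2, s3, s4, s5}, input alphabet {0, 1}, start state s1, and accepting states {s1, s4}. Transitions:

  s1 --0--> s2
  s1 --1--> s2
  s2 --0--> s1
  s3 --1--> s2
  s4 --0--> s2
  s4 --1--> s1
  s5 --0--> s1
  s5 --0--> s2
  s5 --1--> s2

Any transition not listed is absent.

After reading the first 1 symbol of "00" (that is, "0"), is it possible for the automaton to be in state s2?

Yes

Start in {s1}.
Read '0': {s1} → {s2}.
State s2 is in {s2}.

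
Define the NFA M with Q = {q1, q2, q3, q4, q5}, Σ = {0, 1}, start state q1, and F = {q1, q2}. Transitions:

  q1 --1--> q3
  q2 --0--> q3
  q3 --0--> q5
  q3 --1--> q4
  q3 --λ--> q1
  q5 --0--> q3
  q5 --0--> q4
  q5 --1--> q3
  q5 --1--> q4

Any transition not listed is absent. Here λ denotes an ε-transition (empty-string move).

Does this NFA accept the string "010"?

No

Start in {q1}.
Read '0': q1→∅; now ∅.
The set is empty and remains empty for the remaining 2 symbols.
The final set ∅ contains no accepting state.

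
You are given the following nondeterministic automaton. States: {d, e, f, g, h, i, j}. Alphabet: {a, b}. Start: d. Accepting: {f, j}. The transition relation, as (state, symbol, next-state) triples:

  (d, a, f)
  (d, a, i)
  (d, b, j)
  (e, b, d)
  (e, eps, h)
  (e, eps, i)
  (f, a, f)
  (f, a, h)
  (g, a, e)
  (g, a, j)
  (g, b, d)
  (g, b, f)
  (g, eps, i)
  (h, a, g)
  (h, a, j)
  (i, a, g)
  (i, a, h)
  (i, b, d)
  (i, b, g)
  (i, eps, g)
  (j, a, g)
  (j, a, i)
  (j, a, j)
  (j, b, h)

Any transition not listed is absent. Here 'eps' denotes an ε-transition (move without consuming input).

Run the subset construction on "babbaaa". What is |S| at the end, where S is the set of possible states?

6

Start in {d}.
Read 'b': {d} → {j}.
Read 'a': {j} → {g, i, j}.
Read 'b': {g, i, j} → {d, f, g, h, i}.
Read 'b': {d, f, g, h, i} → {d, f, g, i, j}.
Read 'a': {d, f, g, i, j} → {e, f, g, h, i, j}.
Read 'a': {e, f, g, h, i, j} → {e, f, g, h, i, j}.
Read 'a': {e, f, g, h, i, j} → {e, f, g, h, i, j}.
That set has 6 states.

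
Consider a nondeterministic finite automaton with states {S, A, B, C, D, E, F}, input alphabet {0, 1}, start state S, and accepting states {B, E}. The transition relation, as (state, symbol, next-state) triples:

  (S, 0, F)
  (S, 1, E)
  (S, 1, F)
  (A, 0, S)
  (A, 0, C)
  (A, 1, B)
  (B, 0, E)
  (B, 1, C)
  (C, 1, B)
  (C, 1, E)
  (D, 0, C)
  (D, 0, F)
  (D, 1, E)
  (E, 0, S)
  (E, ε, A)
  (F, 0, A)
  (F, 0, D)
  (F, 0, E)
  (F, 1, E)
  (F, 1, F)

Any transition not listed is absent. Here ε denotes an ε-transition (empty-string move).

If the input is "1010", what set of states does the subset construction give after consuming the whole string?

{S, A, C, D, E}

Start in {S}.
Read '1': {S} → {A, E, F}.
Read '0': {A, E, F} → {S, A, C, D, E}.
Read '1': {S, A, C, D, E} → {A, B, E, F}.
Read '0': {A, B, E, F} → {S, A, C, D, E}.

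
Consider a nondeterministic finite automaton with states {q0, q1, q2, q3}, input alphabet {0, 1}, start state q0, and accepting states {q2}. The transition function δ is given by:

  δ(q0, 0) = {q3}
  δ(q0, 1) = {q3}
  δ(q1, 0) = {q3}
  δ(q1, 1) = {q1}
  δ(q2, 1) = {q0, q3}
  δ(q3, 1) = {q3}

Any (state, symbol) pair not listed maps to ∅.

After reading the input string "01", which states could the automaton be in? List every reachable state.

Start in {q0}.
Read '0': q0→{q3}; now {q3}.
Read '1': q3→{q3}; now {q3}.

{q3}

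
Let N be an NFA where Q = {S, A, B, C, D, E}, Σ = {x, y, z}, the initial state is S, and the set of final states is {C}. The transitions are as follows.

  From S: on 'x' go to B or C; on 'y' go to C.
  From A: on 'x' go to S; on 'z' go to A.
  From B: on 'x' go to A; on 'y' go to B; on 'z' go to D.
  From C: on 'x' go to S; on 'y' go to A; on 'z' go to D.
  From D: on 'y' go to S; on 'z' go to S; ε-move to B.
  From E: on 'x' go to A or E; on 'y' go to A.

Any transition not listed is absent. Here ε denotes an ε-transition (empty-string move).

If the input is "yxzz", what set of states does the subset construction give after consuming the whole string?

Start in {S}.
Read 'y': {S} → {C}.
Read 'x': {C} → {S}.
Read 'z': {S} → ∅.
The set is empty and remains empty for the remaining 1 symbol.

∅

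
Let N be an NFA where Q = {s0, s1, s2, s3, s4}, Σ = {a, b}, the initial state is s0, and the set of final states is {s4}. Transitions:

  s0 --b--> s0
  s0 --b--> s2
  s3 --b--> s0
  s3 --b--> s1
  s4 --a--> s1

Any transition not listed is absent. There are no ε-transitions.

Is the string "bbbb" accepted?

No

Start in {s0}.
Read 'b': {s0} → {s0, s2}.
Read 'b': {s0, s2} → {s0, s2}.
Read 'b': {s0, s2} → {s0, s2}.
Read 'b': {s0, s2} → {s0, s2}.
The final set {s0, s2} contains no accepting state.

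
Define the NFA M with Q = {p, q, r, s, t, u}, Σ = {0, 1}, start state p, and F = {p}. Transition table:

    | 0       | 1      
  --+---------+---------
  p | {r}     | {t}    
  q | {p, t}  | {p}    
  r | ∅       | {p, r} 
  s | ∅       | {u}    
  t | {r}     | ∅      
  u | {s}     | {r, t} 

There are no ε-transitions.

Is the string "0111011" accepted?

Yes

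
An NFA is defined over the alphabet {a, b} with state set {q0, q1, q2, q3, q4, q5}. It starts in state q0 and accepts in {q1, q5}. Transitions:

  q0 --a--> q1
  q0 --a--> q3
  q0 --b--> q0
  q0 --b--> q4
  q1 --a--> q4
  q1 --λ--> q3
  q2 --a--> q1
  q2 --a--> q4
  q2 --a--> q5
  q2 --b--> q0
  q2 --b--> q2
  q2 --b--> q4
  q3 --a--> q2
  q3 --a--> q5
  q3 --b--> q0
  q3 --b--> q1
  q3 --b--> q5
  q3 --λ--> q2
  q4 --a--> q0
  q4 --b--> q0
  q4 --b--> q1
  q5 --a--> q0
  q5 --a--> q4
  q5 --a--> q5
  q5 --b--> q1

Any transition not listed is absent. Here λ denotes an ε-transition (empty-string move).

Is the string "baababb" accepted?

Yes

Start in {q0}.
Read 'b': q0→{q0, q4}; now {q0, q4}.
Read 'a': q0→{q1, q3}, q4→{q0}; union {q0, q1, q3}; ε-closure = {q0, q1, q2, q3}.
Read 'a': q0→{q1, q3}, q1→{q4}, q2→{q1, q4, q5}, q3→{q2, q5}; now {q1, q2, q3, q4, q5}.
Read 'b': q1→∅, q2→{q0, q2, q4}, q3→{q0, q1, q5}, q4→{q0, q1}, q5→{q1}; union {q0, q1, q2, q4, q5}; ε-closure = {q0, q1, q2, q3, q4, q5}.
Read 'a': q0→{q1, q3}, q1→{q4}, q2→{q1, q4, q5}, q3→{q2, q5}, q4→{q0}, q5→{q0, q4, q5}; now {q0, q1, q2, q3, q4, q5}.
Read 'b': q0→{q0, q4}, q1→∅, q2→{q0, q2, q4}, q3→{q0, q1, q5}, q4→{q0, q1}, q5→{q1}; union {q0, q1, q2, q4, q5}; ε-closure = {q0, q1, q2, q3, q4, q5}.
Read 'b': q0→{q0, q4}, q1→∅, q2→{q0, q2, q4}, q3→{q0, q1, q5}, q4→{q0, q1}, q5→{q1}; union {q0, q1, q2, q4, q5}; ε-closure = {q0, q1, q2, q3, q4, q5}.
The final set {q0, q1, q2, q3, q4, q5} contains the accepting states q1, q5.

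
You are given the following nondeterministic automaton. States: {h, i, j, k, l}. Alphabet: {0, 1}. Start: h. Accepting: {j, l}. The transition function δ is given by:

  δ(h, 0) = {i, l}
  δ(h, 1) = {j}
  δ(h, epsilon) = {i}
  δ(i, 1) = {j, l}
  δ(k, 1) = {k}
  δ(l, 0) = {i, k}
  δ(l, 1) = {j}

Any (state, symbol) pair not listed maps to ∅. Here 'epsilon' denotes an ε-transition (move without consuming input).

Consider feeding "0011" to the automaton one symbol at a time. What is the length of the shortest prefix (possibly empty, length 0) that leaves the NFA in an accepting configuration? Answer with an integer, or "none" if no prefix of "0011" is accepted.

Start: ε-closure({h}) = {h, i}.
Read '0': {h, i} → {i, l}.
None of the earlier sets intersect F, but {i, l} does.

1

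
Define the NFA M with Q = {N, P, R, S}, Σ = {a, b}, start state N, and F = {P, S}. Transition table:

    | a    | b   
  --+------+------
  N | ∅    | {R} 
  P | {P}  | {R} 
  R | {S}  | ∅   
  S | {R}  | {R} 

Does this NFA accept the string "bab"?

Start in {N}.
Read 'b': N→{R}; now {R}.
Read 'a': R→{S}; now {S}.
Read 'b': S→{R}; now {R}.
The final set {R} contains no accepting state.

No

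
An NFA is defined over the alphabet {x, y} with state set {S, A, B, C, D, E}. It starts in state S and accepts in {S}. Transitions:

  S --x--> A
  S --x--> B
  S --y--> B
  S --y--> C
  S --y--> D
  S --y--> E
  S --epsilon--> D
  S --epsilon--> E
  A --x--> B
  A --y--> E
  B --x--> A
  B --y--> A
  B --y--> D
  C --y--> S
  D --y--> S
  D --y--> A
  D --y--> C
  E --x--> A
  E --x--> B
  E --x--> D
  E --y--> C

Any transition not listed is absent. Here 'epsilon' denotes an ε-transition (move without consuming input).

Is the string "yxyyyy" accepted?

Yes

Start: ε-closure({S}) = {S, D, E}.
Read 'y': {S, D, E} → {S, A, B, C, D, E}.
Read 'x': {S, A, B, C, D, E} → {A, B, D}.
Read 'y': {A, B, D} → {S, A, C, D, E}.
Read 'y': {S, A, C, D, E} → {S, A, B, C, D, E}.
Read 'y': {S, A, B, C, D, E} → {S, A, B, C, D, E}.
Read 'y': {S, A, B, C, D, E} → {S, A, B, C, D, E}.
The final set {S, A, B, C, D, E} contains the accepting state S.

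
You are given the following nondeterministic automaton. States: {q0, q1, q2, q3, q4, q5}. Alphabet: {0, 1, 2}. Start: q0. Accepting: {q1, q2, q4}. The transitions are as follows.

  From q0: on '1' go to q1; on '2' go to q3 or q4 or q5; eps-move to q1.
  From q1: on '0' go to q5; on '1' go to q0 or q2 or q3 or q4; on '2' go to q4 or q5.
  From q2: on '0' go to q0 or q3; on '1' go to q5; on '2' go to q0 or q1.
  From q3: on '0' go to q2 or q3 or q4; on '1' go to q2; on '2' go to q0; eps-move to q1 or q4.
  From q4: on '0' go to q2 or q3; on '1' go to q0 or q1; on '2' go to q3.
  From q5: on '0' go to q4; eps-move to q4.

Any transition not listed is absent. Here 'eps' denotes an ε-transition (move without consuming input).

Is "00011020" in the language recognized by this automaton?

Yes

Start: ε-closure({q0}) = {q0, q1}.
Read '0': q0→∅, q1→{q5}; union {q5}; ε-closure = {q4, q5}.
Read '0': q4→{q2, q3}, q5→{q4}; union {q2, q3, q4}; ε-closure = {q1, q2, q3, q4}.
Read '0': q1→{q5}, q2→{q0, q3}, q3→{q2, q3, q4}, q4→{q2, q3}; union {q0, q2, q3, q4, q5}; ε-closure = {q0, q1, q2, q3, q4, q5}.
Read '1': q0→{q1}, q1→{q0, q2, q3, q4}, q2→{q5}, q3→{q2}, q4→{q0, q1}, q5→∅; now {q0, q1, q2, q3, q4, q5}.
Read '1': q0→{q1}, q1→{q0, q2, q3, q4}, q2→{q5}, q3→{q2}, q4→{q0, q1}, q5→∅; now {q0, q1, q2, q3, q4, q5}.
Read '0': q0→∅, q1→{q5}, q2→{q0, q3}, q3→{q2, q3, q4}, q4→{q2, q3}, q5→{q4}; union {q0, q2, q3, q4, q5}; ε-closure = {q0, q1, q2, q3, q4, q5}.
Read '2': q0→{q3, q4, q5}, q1→{q4, q5}, q2→{q0, q1}, q3→{q0}, q4→{q3}, q5→∅; now {q0, q1, q3, q4, q5}.
Read '0': q0→∅, q1→{q5}, q3→{q2, q3, q4}, q4→{q2, q3}, q5→{q4}; union {q2, q3, q4, q5}; ε-closure = {q1, q2, q3, q4, q5}.
The final set {q1, q2, q3, q4, q5} contains the accepting states q1, q2, q4.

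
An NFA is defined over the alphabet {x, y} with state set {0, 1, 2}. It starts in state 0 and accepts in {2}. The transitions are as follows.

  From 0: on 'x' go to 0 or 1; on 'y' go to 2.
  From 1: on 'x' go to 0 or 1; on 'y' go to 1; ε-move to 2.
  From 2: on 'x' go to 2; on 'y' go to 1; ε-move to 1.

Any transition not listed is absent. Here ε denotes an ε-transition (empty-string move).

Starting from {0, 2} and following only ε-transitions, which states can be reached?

{0, 1, 2}

Begin with {0, 2}.
ε-move 2 → 1; add 1.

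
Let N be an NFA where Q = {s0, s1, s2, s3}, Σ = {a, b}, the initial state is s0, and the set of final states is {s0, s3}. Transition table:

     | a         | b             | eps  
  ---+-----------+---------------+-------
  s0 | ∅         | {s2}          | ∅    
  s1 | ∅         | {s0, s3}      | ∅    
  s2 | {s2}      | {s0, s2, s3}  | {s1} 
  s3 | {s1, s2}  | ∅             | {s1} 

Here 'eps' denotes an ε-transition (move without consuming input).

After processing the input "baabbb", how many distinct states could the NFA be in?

4

Start in {s0}.
Read 'b': {s0} → {s1, s2}.
Read 'a': {s1, s2} → {s1, s2}.
Read 'a': {s1, s2} → {s1, s2}.
Read 'b': {s1, s2} → {s0, s1, s2, s3}.
Read 'b': {s0, s1, s2, s3} → {s0, s1, s2, s3}.
Read 'b': {s0, s1, s2, s3} → {s0, s1, s2, s3}.
That set has 4 states.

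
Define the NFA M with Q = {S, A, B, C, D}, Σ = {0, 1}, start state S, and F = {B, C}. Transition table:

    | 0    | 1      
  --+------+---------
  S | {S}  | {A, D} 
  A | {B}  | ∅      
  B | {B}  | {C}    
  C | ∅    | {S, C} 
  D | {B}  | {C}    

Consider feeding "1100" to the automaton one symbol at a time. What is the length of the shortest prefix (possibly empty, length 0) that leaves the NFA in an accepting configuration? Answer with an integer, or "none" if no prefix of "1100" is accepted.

2

Start in {S}.
Read '1': {S} → {A, D}.
Read '1': {A, D} → {C}.
None of the earlier sets intersect F, but {C} does.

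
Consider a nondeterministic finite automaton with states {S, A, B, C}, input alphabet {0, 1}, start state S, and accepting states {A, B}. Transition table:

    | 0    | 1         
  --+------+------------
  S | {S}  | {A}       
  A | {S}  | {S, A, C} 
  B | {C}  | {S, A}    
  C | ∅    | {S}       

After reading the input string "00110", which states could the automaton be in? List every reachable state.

{S}

Start in {S}.
Read '0': {S} → {S}.
Read '0': {S} → {S}.
Read '1': {S} → {A}.
Read '1': {A} → {S, A, C}.
Read '0': {S, A, C} → {S}.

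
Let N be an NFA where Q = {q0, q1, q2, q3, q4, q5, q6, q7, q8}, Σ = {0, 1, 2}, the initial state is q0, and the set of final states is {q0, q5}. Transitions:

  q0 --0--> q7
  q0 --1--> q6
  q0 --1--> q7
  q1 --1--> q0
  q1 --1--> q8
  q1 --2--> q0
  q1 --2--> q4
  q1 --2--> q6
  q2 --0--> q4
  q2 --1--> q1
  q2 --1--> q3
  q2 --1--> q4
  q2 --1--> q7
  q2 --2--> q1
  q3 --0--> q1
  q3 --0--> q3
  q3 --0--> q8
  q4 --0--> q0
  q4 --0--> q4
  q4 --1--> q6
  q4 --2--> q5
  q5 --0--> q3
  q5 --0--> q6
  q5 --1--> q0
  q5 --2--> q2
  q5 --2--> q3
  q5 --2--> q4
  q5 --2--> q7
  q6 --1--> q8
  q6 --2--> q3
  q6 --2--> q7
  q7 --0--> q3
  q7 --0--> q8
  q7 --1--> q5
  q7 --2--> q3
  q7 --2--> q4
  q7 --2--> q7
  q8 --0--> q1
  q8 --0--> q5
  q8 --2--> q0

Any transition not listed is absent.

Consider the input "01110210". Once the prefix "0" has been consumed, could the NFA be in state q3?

No

Start in {q0}.
Read '0': {q0} → {q7}.
State q3 is not in {q7}.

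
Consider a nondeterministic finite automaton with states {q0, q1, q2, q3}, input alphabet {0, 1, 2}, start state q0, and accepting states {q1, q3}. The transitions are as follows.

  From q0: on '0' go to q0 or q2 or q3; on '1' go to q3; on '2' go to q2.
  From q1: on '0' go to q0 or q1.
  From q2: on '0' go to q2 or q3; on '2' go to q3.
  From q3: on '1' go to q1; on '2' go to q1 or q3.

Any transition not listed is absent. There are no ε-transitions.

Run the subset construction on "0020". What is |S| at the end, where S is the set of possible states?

4

Start in {q0}.
Read '0': q0→{q0, q2, q3}; now {q0, q2, q3}.
Read '0': q0→{q0, q2, q3}, q2→{q2, q3}, q3→∅; now {q0, q2, q3}.
Read '2': q0→{q2}, q2→{q3}, q3→{q1, q3}; now {q1, q2, q3}.
Read '0': q1→{q0, q1}, q2→{q2, q3}, q3→∅; now {q0, q1, q2, q3}.
That set has 4 states.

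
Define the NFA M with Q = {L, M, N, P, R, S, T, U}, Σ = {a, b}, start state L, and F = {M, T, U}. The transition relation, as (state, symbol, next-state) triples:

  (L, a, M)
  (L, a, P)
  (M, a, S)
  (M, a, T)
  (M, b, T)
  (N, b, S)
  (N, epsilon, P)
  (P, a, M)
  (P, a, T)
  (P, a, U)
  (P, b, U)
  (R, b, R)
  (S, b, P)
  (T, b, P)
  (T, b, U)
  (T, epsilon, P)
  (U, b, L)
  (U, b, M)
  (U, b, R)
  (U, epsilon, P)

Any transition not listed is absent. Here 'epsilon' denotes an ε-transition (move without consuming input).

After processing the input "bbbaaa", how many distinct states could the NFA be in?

Start in {L}.
Read 'b': {L} → ∅.
The set is empty and remains empty for the remaining 5 symbols.
That set has 0 states.

0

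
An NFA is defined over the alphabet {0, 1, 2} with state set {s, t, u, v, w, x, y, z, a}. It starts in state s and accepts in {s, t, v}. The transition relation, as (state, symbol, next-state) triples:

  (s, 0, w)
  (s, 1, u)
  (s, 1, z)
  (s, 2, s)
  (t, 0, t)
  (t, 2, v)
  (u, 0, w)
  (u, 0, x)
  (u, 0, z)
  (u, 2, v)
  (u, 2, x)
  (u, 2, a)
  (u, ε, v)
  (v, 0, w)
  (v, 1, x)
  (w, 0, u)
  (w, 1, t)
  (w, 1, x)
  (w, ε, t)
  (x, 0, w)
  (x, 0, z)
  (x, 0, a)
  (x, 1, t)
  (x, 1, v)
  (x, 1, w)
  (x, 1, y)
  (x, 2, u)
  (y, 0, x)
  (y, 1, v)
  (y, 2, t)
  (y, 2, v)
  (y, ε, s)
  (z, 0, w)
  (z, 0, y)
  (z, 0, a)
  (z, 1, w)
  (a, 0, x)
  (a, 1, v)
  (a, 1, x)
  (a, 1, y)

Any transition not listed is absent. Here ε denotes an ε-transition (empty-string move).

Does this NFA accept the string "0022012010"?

Start in {s}.
Read '0': {s} → {t, w}.
Read '0': {t, w} → {t, u, v}.
Read '2': {t, u, v} → {v, x, a}.
Read '2': {v, x, a} → {u, v}.
Read '0': {u, v} → {t, w, x, z}.
Read '1': {t, w, x, z} → {s, t, v, w, x, y}.
Read '2': {s, t, v, w, x, y} → {s, t, u, v}.
Read '0': {s, t, u, v} → {t, w, x, z}.
Read '1': {t, w, x, z} → {s, t, v, w, x, y}.
Read '0': {s, t, v, w, x, y} → {t, u, v, w, x, z, a}.
The final set {t, u, v, w, x, z, a} contains the accepting states t, v.

Yes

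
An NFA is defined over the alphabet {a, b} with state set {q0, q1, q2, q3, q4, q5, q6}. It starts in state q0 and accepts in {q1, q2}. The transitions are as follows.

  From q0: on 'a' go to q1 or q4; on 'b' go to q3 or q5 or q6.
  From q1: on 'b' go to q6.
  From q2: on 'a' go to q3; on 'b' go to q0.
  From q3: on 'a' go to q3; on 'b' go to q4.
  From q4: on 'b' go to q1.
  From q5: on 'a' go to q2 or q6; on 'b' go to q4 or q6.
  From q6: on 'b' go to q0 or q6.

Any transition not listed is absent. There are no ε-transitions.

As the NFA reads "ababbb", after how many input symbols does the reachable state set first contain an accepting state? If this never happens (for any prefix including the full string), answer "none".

1

Start in {q0}.
Read 'a': q0→{q1, q4}; now {q1, q4}.
None of the earlier sets intersect F, but {q1, q4} does.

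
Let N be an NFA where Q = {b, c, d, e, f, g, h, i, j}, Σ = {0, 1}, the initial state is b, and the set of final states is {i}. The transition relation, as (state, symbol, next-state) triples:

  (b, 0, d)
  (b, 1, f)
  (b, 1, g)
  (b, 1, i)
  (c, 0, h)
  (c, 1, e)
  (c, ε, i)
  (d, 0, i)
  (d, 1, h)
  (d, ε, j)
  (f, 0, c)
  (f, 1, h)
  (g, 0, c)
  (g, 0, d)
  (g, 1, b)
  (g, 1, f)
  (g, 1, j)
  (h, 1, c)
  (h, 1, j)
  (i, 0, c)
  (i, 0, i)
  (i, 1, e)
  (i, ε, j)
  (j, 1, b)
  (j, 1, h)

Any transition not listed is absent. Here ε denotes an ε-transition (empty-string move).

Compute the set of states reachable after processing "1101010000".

{c, h, i, j}

Start in {b}.
Read '1': b→{f, g, i}; union {f, g, i}; ε-closure = {f, g, i, j}.
Read '1': f→{h}, g→{b, f, j}, i→{e}, j→{b, h}; now {b, e, f, h, j}.
Read '0': b→{d}, e→∅, f→{c}, h→∅, j→∅; union {c, d}; ε-closure = {c, d, i, j}.
Read '1': c→{e}, d→{h}, i→{e}, j→{b, h}; now {b, e, h}.
Read '0': b→{d}, e→∅, h→∅; union {d}; ε-closure = {d, j}.
Read '1': d→{h}, j→{b, h}; now {b, h}.
Read '0': b→{d}, h→∅; union {d}; ε-closure = {d, j}.
Read '0': d→{i}, j→∅; union {i}; ε-closure = {i, j}.
Read '0': i→{c, i}, j→∅; union {c, i}; ε-closure = {c, i, j}.
Read '0': c→{h}, i→{c, i}, j→∅; union {c, h, i}; ε-closure = {c, h, i, j}.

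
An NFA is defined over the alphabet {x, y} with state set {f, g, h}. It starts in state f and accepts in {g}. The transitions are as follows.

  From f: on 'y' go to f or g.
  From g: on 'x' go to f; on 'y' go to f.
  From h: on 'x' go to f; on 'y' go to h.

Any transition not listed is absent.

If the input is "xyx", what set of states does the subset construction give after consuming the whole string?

Start in {f}.
Read 'x': {f} → ∅.
The set is empty and remains empty for the remaining 2 symbols.

∅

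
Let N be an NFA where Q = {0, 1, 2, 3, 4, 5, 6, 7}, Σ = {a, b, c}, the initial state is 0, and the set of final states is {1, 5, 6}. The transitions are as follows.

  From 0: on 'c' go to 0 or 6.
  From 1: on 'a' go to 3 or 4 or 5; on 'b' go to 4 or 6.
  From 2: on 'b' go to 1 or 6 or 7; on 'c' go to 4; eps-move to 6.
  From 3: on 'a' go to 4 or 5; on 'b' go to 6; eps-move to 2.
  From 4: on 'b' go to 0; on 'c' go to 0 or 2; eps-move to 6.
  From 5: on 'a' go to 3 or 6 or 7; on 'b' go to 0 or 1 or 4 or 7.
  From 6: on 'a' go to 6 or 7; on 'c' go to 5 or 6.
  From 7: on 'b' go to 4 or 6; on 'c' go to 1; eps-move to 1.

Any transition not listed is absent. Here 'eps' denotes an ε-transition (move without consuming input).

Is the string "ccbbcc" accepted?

Yes

Start in {0}.
Read 'c': 0→{0, 6}; now {0, 6}.
Read 'c': 0→{0, 6}, 6→{5, 6}; now {0, 5, 6}.
Read 'b': 0→∅, 5→{0, 1, 4, 7}, 6→∅; union {0, 1, 4, 7}; ε-closure = {0, 1, 4, 6, 7}.
Read 'b': 0→∅, 1→{4, 6}, 4→{0}, 6→∅, 7→{4, 6}; now {0, 4, 6}.
Read 'c': 0→{0, 6}, 4→{0, 2}, 6→{5, 6}; now {0, 2, 5, 6}.
Read 'c': 0→{0, 6}, 2→{4}, 5→∅, 6→{5, 6}; now {0, 4, 5, 6}.
The final set {0, 4, 5, 6} contains the accepting states 5, 6.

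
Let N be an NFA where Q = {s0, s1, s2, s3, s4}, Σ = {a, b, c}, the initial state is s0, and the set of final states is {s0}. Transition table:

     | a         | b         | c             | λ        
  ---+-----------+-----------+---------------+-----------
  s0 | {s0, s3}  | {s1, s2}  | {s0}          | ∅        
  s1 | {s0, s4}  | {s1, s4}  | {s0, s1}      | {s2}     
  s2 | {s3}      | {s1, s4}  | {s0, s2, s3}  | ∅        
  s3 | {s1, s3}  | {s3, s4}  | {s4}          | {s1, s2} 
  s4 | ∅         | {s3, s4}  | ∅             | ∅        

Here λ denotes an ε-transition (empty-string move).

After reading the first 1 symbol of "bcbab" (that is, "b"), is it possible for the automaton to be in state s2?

Yes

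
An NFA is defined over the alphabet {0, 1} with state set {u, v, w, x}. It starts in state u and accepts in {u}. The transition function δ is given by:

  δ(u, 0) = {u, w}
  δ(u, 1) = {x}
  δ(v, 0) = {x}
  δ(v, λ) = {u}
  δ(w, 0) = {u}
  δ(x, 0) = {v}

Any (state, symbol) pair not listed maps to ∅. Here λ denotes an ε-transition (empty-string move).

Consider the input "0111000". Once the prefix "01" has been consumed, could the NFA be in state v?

Start in {u}.
Read '0': u→{u, w}; now {u, w}.
Read '1': u→{x}, w→∅; now {x}.
State v is not in {x}.

No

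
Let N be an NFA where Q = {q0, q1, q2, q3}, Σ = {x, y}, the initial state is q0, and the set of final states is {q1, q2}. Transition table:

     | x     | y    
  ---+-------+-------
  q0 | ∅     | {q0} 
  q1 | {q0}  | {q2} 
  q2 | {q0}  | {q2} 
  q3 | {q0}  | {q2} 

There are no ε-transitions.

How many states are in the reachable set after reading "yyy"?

1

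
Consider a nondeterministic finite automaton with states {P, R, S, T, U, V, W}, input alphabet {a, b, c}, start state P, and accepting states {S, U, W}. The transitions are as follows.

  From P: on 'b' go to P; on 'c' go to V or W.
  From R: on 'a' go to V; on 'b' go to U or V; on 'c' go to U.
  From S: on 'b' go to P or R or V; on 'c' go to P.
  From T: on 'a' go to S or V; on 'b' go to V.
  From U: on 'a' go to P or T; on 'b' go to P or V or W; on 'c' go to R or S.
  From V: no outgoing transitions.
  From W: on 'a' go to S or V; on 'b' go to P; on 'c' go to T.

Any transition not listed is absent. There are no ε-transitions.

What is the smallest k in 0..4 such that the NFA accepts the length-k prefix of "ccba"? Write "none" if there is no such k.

1

Start in {P}.
Read 'c': P→{V, W}; now {V, W}.
None of the earlier sets intersect F, but {V, W} does.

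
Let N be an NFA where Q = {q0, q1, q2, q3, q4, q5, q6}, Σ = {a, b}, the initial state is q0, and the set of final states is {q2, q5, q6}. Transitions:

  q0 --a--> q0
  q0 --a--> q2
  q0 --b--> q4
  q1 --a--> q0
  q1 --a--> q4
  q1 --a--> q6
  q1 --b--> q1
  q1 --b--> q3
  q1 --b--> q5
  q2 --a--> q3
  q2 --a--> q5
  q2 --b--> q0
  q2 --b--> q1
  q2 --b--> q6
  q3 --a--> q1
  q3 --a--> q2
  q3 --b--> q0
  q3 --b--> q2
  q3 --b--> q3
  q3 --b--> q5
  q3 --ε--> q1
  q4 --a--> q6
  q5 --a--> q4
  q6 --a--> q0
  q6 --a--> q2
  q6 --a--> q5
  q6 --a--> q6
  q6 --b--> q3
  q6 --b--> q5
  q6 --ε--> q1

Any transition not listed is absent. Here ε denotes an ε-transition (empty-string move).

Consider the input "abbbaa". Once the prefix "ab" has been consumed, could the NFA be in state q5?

No

Start in {q0}.
Read 'a': {q0} → {q0, q2}.
Read 'b': {q0, q2} → {q0, q1, q4, q6}.
State q5 is not in {q0, q1, q4, q6}.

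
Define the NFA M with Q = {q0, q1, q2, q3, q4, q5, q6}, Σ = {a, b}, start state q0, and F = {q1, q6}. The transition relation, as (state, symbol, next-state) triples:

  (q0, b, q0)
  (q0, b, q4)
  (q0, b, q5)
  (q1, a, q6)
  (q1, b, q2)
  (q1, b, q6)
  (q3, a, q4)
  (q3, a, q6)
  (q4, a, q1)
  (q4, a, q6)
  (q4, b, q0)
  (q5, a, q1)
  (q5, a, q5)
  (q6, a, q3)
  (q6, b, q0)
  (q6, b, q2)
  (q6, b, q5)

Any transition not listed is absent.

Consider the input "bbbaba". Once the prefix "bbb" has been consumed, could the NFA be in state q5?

Yes

Start in {q0}.
Read 'b': q0→{q0, q4, q5}; now {q0, q4, q5}.
Read 'b': q0→{q0, q4, q5}, q4→{q0}, q5→∅; now {q0, q4, q5}.
Read 'b': q0→{q0, q4, q5}, q4→{q0}, q5→∅; now {q0, q4, q5}.
State q5 is in {q0, q4, q5}.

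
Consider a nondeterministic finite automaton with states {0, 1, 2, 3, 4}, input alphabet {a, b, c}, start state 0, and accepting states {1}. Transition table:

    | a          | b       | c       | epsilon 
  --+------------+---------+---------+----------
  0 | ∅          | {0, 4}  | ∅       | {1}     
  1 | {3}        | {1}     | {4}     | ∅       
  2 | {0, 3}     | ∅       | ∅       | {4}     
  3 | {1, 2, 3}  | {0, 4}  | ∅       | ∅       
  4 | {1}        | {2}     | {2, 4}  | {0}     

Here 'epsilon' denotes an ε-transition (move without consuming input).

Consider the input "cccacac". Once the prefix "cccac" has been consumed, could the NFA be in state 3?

No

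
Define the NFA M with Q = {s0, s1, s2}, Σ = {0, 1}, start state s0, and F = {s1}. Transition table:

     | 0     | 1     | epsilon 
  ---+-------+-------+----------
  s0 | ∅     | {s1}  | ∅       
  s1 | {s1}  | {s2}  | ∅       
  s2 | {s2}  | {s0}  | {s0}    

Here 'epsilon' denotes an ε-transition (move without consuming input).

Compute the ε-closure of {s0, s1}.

{s0, s1}

Begin with {s0, s1}.
No ε-moves leave this set, so the closure equals the set itself.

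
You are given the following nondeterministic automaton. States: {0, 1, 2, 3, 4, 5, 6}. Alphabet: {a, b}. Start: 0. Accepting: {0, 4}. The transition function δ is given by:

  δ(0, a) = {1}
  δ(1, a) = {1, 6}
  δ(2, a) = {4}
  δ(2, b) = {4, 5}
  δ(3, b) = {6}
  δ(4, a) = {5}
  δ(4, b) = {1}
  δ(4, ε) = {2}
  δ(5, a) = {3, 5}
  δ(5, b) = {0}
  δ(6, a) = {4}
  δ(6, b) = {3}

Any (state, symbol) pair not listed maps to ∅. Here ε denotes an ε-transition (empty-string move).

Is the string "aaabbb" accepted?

Yes

Start in {0}.
Read 'a': {0} → {1}.
Read 'a': {1} → {1, 6}.
Read 'a': {1, 6} → {1, 2, 4, 6}.
Read 'b': {1, 2, 4, 6} → {1, 2, 3, 4, 5}.
Read 'b': {1, 2, 3, 4, 5} → {0, 1, 2, 4, 5, 6}.
Read 'b': {0, 1, 2, 4, 5, 6} → {0, 1, 2, 3, 4, 5}.
The final set {0, 1, 2, 3, 4, 5} contains the accepting states 0, 4.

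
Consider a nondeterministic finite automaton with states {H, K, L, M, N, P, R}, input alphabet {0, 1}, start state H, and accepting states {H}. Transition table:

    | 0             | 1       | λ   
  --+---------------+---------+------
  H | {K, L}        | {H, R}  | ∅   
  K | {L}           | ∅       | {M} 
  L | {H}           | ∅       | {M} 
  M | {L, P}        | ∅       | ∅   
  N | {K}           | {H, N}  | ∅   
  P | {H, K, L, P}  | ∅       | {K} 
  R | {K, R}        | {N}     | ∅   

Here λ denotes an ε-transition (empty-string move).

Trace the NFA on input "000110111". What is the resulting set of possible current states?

Start in {H}.
Read '0': H→{K, L}; union {K, L}; ε-closure = {K, L, M}.
Read '0': K→{L}, L→{H}, M→{L, P}; union {H, L, P}; ε-closure = {H, K, L, M, P}.
Read '0': H→{K, L}, K→{L}, L→{H}, M→{L, P}, P→{H, K, L, P}; union {H, K, L, P}; ε-closure = {H, K, L, M, P}.
Read '1': H→{H, R}, K→∅, L→∅, M→∅, P→∅; now {H, R}.
Read '1': H→{H, R}, R→{N}; now {H, N, R}.
Read '0': H→{K, L}, N→{K}, R→{K, R}; union {K, L, R}; ε-closure = {K, L, M, R}.
Read '1': K→∅, L→∅, M→∅, R→{N}; now {N}.
Read '1': N→{H, N}; now {H, N}.
Read '1': H→{H, R}, N→{H, N}; now {H, N, R}.

{H, N, R}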